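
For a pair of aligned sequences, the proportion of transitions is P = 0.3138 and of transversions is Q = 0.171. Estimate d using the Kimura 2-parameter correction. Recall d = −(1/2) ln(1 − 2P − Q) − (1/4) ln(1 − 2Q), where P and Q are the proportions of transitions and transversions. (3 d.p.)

Under the Kimura two-parameter model, d = −½ ln(1 − 2P − Q) − ¼ ln(1 − 2Q).
1 − 2P − Q = 0.2014, giving −½ ln(0.2014) = 0.801231.
1 − 2Q = 0.658, giving −¼ ln(0.658) = 0.104638.
d = 0.801231 + 0.104638 = 0.905869.

0.906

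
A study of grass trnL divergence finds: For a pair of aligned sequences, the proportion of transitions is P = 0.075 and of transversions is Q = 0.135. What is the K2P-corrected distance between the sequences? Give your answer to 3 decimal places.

Under the Kimura two-parameter model, d = −½ ln(1 − 2P − Q) − ¼ ln(1 − 2Q).
1 − 2P − Q = 0.715, giving −½ ln(0.715) = 0.167736.
1 − 2Q = 0.73, giving −¼ ln(0.73) = 0.078678.
d = 0.167736 + 0.078678 = 0.246414.

0.246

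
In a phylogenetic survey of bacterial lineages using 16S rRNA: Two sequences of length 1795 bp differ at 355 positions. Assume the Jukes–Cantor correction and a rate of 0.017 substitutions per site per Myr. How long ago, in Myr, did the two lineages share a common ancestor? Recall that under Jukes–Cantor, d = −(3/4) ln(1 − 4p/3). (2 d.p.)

p = 355/1795 ≈ 0.197772.
d = −(3/4) ln(1 − 4p/3) = −0.75 ln(1 − 0.263696) = −0.75 ln(0.736304)
  = −0.75 × (-0.306112) = 0.229584 substitutions/site.
Under a molecular clock d = 2μt, so t = d/(2μ) = 0.229584 / (2 × 0.017) = 6.75 Myr.

6.75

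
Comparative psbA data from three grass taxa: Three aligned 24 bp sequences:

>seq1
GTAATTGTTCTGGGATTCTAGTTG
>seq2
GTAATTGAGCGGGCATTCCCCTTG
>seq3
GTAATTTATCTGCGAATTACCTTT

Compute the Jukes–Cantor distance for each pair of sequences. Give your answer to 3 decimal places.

seq1–seq2: 7/24 sites differ → p ≈ 0.291667, d = −0.75 ln(1 − 0.388889) = 0.369358 ≈ 0.369.
seq1–seq3: 9/24 sites differ → p = 0.375, d = −0.75 ln(1 − 0.5) = 0.519860 ≈ 0.520.
seq2–seq3: 9/24 sites differ → p = 0.375, d = −0.75 ln(1 − 0.5) = 0.519860 ≈ 0.520.

d(seq1,seq2) = 0.369, d(seq1,seq3) = 0.520, d(seq2,seq3) = 0.520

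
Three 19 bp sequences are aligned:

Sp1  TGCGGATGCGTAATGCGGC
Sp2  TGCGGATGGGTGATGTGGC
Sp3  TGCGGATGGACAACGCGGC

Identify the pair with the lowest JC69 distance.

Sp1–Sp2: 3/19 differ, p = 0.158, d = 0.177.
Sp1–Sp3: 4/19 differ, p = 0.211, d = 0.247.
Sp2–Sp3: 5/19 differ, p = 0.263, d = 0.324.
The smallest distance is between Sp1 and Sp2.

Sp1 and Sp2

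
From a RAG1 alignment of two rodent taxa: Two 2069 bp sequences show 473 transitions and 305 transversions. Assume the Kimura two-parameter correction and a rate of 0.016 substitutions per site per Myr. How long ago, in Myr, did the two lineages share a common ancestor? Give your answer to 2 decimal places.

P = 473/2069 ≈ 0.228613 and Q = 305/2069 ≈ 0.147414.
Under the Kimura two-parameter model, d = −½ ln(1 − 2P − Q) − ¼ ln(1 − 2Q).
1 − 2P − Q = 0.39536, giving −½ ln(0.39536) = 0.463979.
1 − 2Q = 0.705172, giving −¼ ln(0.705172) = 0.087328.
d = 0.463979 + 0.087328 = 0.551307.
Under a molecular clock d = 2μt, so t = d/(2μ) = 0.551307 / (2 × 0.016) = 17.23 Myr.

17.23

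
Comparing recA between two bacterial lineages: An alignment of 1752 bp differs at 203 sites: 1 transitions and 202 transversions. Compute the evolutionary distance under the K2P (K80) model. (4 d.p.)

0.1274

P = 1/1752 ≈ 0.000571 and Q = 202/1752 ≈ 0.115297.
Under the Kimura two-parameter model, d = −½ ln(1 − 2P − Q) − ¼ ln(1 − 2Q).
1 − 2P − Q = 0.883561, giving −½ ln(0.883561) = 0.061897.
1 − 2Q = 0.769406, giving −¼ ln(0.769406) = 0.065534.
d = 0.061897 + 0.065534 = 0.127431.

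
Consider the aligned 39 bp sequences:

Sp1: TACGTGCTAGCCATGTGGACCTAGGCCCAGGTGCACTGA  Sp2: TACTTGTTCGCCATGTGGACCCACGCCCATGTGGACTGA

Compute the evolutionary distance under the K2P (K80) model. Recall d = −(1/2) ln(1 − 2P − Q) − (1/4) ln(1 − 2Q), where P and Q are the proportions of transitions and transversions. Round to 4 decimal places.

0.2052

Of 39 sites, 2 differences are transitions and 5 are transversions, so P = 2/39 ≈ 0.051282 and Q = 5/39 ≈ 0.128205.
Under the Kimura two-parameter model, d = −½ ln(1 − 2P − Q) − ¼ ln(1 − 2Q).
1 − 2P − Q = 0.769231, giving −½ ln(0.769231) = 0.131182.
1 − 2Q = 0.74359, giving −¼ ln(0.74359) = 0.074066.
d = 0.131182 + 0.074066 = 0.205248.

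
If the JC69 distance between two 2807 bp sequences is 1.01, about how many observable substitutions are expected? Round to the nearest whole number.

Invert JC69: p = (3/4)(1 − e^(−4d/3)) = 0.75 × (1 − e^(-1.346667)) = 0.75 × (1 − 0.260106) = 0.554921.
Expected differing sites = pL ≈ 0.554921 × 2807 = 1557.663247 ≈ 1558.

1558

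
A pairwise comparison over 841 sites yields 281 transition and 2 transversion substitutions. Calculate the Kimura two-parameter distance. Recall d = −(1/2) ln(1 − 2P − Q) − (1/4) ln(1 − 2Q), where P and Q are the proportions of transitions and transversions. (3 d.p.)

0.556

P = 281/841 ≈ 0.334126 and Q = 2/841 ≈ 0.002378.
Under the Kimura two-parameter model, d = −½ ln(1 − 2P − Q) − ¼ ln(1 − 2Q).
1 − 2P − Q = 0.32937, giving −½ ln(0.32937) = 0.555287.
1 − 2Q = 0.995244, giving −¼ ln(0.995244) = 0.001192.
d = 0.555287 + 0.001192 = 0.556479.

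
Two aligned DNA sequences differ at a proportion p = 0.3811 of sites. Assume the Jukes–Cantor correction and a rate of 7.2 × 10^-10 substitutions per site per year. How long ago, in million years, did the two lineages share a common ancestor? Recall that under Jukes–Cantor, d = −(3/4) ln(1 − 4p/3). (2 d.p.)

d = −(3/4) ln(1 − 4p/3) = −0.75 ln(1 − 0.508133) = −0.75 ln(0.491867)
  = −0.75 × (-0.709547) = 0.532160 substitutions/site.
Under a molecular clock d = 2μt, so t = d/(2μ) = 0.532160 / (2 × 7.2 × 10^-10) = 369.56 million years.

369.56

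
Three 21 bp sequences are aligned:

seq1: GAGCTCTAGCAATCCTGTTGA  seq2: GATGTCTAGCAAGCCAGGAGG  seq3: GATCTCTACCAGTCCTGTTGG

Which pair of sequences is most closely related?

seq1 and seq3

seq1–seq2: 7/21 differ, p = 0.333, d = 0.441.
seq1–seq3: 4/21 differ, p = 0.190, d = 0.220.
seq2–seq3: 7/21 differ, p = 0.333, d = 0.441.
The smallest distance is between seq1 and seq3.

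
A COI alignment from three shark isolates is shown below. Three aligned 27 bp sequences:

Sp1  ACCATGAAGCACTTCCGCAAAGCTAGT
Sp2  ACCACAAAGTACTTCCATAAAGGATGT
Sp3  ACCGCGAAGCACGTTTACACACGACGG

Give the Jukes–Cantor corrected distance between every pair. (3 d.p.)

Sp1–Sp2: 8/27 sites differ → p ≈ 0.296296, d = −0.75 ln(1 − 0.395061) = 0.376971 ≈ 0.377.
Sp1–Sp3: 12/27 sites differ → p ≈ 0.444444, d = −0.75 ln(1 − 0.592592) = 0.673455 ≈ 0.673.
Sp2–Sp3: 11/27 sites differ → p ≈ 0.407407, d = −0.75 ln(1 − 0.543209) = 0.587647 ≈ 0.588.

d(Sp1,Sp2) = 0.377, d(Sp1,Sp3) = 0.673, d(Sp2,Sp3) = 0.588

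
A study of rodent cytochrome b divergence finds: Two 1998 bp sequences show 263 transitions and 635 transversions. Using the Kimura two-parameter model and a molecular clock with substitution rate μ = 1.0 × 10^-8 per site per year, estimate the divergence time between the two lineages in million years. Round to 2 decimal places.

P = 263/1998 ≈ 0.131632 and Q = 635/1998 ≈ 0.317818.
Under the Kimura two-parameter model, d = −½ ln(1 − 2P − Q) − ¼ ln(1 − 2Q).
1 − 2P − Q = 0.418918, giving −½ ln(0.418918) = 0.435040.
1 − 2Q = 0.364364, giving −¼ ln(0.364364) = 0.252400.
d = 0.435040 + 0.252400 = 0.687440.
Under a molecular clock d = 2μt, so t = d/(2μ) = 0.687440 / (2 × 1.0 × 10^-8) = 34.37 million years.

34.37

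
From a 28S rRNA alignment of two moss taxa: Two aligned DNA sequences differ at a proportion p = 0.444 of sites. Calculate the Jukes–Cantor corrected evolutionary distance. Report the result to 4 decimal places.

0.6724

d = −(3/4) ln(1 − 4p/3) = −0.75 ln(1 − 0.592) = −0.75 ln(0.408)
  = −0.75 × (-0.896488) = 0.672366 substitutions/site.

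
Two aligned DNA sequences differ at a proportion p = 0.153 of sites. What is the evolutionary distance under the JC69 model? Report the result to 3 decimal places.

0.171

d = −(3/4) ln(1 − 4p/3) = −0.75 ln(1 − 0.204) = −0.75 ln(0.796)
  = −0.75 × (-0.228156) = 0.171117 substitutions/site.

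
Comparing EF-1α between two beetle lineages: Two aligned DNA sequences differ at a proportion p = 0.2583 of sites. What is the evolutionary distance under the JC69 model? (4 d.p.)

0.3167

d = −(3/4) ln(1 − 4p/3) = −0.75 ln(1 − 0.3444) = −0.75 ln(0.6556)
  = −0.75 × (-0.422204) = 0.316653 substitutions/site.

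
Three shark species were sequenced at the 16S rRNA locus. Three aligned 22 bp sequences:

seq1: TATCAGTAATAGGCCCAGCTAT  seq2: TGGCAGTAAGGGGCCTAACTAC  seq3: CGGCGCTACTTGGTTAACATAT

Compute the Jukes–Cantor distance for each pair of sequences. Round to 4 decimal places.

d(seq1,seq2) = 0.4141, d(seq1,seq3) = 0.9745, d(seq2,seq3) = 0.9745

seq1–seq2: 7/22 sites differ → p ≈ 0.318182, d = −0.75 ln(1 − 0.424243) = 0.414052 ≈ 0.4141.
seq1–seq3: 12/22 sites differ → p ≈ 0.545455, d = −0.75 ln(1 − 0.727273) = 0.974463 ≈ 0.9745.
seq2–seq3: 12/22 sites differ → p ≈ 0.545455, d = −0.75 ln(1 − 0.727273) = 0.974463 ≈ 0.9745.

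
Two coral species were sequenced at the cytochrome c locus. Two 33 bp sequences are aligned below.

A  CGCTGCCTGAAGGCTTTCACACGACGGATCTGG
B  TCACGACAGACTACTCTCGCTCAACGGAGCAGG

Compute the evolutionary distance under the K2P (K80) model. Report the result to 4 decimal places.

0.7029

Of 33 sites, 6 differences are transitions and 9 are transversions, so P = 6/33 ≈ 0.181818 and Q = 9/33 ≈ 0.272727.
Under the Kimura two-parameter model, d = −½ ln(1 − 2P − Q) − ¼ ln(1 − 2Q).
1 − 2P − Q = 0.363637, giving −½ ln(0.363637) = 0.505800.
1 − 2Q = 0.454546, giving −¼ ln(0.454546) = 0.197114.
d = 0.505800 + 0.197114 = 0.702914.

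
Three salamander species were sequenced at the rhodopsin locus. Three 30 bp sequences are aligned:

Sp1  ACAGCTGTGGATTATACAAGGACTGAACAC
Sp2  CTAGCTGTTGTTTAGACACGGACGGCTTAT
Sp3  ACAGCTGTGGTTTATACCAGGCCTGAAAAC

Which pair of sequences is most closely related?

Sp1 and Sp3

Sp1–Sp2: 11/30 differ, p = 0.367, d = 0.503.
Sp1–Sp3: 4/30 differ, p = 0.133, d = 0.147.
Sp2–Sp3: 12/30 differ, p = 0.400, d = 0.572.
The smallest distance is between Sp1 and Sp3.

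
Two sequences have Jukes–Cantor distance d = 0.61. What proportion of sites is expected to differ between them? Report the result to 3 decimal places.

0.417

p = (3/4)(1 − e^(−4d/3)) = 0.75 × (1 − e^(-0.813333)) = 0.75 × (1 − 0.443378) = 0.417467.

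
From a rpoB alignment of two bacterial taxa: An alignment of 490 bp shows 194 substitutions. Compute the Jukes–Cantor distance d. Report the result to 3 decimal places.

0.563

p = 194/490 ≈ 0.395918.
d = −(3/4) ln(1 − 4p/3) = −0.75 ln(1 − 0.527891) = −0.75 ln(0.472109)
  = −0.75 × (-0.750545) = 0.562909 substitutions/site.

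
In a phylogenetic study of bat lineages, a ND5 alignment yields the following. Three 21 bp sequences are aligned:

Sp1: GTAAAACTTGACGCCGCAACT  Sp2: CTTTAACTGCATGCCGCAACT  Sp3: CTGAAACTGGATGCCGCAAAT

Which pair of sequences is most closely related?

Sp2 and Sp3

Sp1–Sp2: 6/21 differ, p = 0.286, d = 0.360.
Sp1–Sp3: 5/21 differ, p = 0.238, d = 0.286.
Sp2–Sp3: 4/21 differ, p = 0.190, d = 0.220.
The smallest distance is between Sp2 and Sp3.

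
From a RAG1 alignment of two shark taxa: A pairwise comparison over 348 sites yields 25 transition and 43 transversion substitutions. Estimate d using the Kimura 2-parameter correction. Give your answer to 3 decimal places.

0.226

P = 25/348 ≈ 0.071839 and Q = 43/348 ≈ 0.123563.
Under the Kimura two-parameter model, d = −½ ln(1 − 2P − Q) − ¼ ln(1 − 2Q).
1 − 2P − Q = 0.732759, giving −½ ln(0.732759) = 0.155469.
1 − 2Q = 0.752874, giving −¼ ln(0.752874) = 0.070964.
d = 0.155469 + 0.070964 = 0.226433.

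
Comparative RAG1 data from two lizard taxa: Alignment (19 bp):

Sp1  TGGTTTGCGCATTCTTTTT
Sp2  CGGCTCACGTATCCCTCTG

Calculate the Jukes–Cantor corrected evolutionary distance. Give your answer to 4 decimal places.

0.7489

The sequences differ at 9 of 19 sites (1, 4, 6, 7, 10, 13, 15, 17, 19), so p = 9/19 ≈ 0.473684.
d = −(3/4) ln(1 − 4p/3) = −0.75 ln(1 − 0.631579) = −0.75 ln(0.368421)
  = −0.75 × (-0.998529) = 0.748897 substitutions/site.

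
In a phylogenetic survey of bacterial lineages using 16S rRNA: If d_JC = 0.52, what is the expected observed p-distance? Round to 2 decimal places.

0.38

p = (3/4)(1 − e^(−4d/3)) = 0.75 × (1 − e^(-0.693333)) = 0.75 × (1 − 0.499907) = 0.375070.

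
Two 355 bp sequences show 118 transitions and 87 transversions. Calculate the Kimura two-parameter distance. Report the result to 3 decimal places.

1.372

P = 118/355 ≈ 0.332394 and Q = 87/355 ≈ 0.24507.
Under the Kimura two-parameter model, d = −½ ln(1 − 2P − Q) − ¼ ln(1 − 2Q).
1 − 2P − Q = 0.090142, giving −½ ln(0.090142) = 1.203185.
1 − 2Q = 0.50986, giving −¼ ln(0.50986) = 0.168405.
d = 1.203185 + 0.168405 = 1.371590.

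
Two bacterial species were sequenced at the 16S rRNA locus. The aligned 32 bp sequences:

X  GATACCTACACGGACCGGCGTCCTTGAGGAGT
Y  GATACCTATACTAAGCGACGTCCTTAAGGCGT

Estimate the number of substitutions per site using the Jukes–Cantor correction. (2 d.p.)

The sequences differ at 7 of 32 sites (9, 12, 13, 15, 18, 26, 30), so p = 7/32 = 0.21875.
d = −(3/4) ln(1 − 4p/3) = −0.75 ln(1 − 0.291667) = −0.75 ln(0.708333)
  = −0.75 × (-0.344841) = 0.258631 substitutions/site.

0.26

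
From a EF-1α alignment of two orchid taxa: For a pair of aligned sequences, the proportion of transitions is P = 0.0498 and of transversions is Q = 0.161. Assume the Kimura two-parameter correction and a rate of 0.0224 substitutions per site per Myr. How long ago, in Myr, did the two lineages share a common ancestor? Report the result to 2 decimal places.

5.54

Under the Kimura two-parameter model, d = −½ ln(1 − 2P − Q) − ¼ ln(1 − 2Q).
1 − 2P − Q = 0.7394, giving −½ ln(0.7394) = 0.150958.
1 − 2Q = 0.678, giving −¼ ln(0.678) = 0.097152.
d = 0.150958 + 0.097152 = 0.248110.
Under a molecular clock d = 2μt, so t = d/(2μ) = 0.248110 / (2 × 0.0224) = 5.54 Myr.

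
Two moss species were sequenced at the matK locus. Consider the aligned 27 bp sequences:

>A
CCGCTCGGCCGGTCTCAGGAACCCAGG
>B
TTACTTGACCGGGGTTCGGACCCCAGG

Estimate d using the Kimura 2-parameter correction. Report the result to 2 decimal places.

Of 27 sites, 6 differences are transitions and 4 are transversions, so P = 6/27 ≈ 0.222222 and Q = 4/27 ≈ 0.148148.
Under the Kimura two-parameter model, d = −½ ln(1 − 2P − Q) − ¼ ln(1 − 2Q).
1 − 2P − Q = 0.407408, giving −½ ln(0.407408) = 0.448970.
1 − 2Q = 0.703704, giving −¼ ln(0.703704) = 0.087849.
d = 0.448970 + 0.087849 = 0.536819.

0.54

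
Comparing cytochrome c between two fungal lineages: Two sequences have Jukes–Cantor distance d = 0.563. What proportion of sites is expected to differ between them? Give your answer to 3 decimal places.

0.396

p = (3/4)(1 − e^(−4d/3)) = 0.75 × (1 − e^(-0.750667)) = 0.75 × (1 − 0.472052) = 0.395961.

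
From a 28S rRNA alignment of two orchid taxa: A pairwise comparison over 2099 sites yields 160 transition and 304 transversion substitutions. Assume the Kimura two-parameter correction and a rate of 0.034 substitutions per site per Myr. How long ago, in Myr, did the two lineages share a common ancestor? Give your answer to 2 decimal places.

P = 160/2099 ≈ 0.076227 and Q = 304/2099 ≈ 0.144831.
Under the Kimura two-parameter model, d = −½ ln(1 − 2P − Q) − ¼ ln(1 − 2Q).
1 − 2P − Q = 0.702715, giving −½ ln(0.702715) = 0.176402.
1 − 2Q = 0.710338, giving −¼ ln(0.710338) = 0.085504.
d = 0.176402 + 0.085504 = 0.261906.
Under a molecular clock d = 2μt, so t = d/(2μ) = 0.261906 / (2 × 0.034) = 3.85 Myr.

3.85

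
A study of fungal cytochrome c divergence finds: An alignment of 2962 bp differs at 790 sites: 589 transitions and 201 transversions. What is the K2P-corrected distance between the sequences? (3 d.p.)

0.350

P = 589/2962 ≈ 0.198852 and Q = 201/2962 ≈ 0.06786.
Under the Kimura two-parameter model, d = −½ ln(1 − 2P − Q) − ¼ ln(1 − 2Q).
1 − 2P − Q = 0.534436, giving −½ ln(0.534436) = 0.313272.
1 − 2Q = 0.86428, giving −¼ ln(0.86428) = 0.036465.
d = 0.313272 + 0.036465 = 0.349737.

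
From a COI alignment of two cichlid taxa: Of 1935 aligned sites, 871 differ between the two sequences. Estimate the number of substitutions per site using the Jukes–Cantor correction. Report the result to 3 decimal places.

p = 871/1935 ≈ 0.450129.
d = −(3/4) ln(1 − 4p/3) = −0.75 ln(1 − 0.600172) = −0.75 ln(0.399828)
  = −0.75 × (-0.916721) = 0.687541 substitutions/site.

0.688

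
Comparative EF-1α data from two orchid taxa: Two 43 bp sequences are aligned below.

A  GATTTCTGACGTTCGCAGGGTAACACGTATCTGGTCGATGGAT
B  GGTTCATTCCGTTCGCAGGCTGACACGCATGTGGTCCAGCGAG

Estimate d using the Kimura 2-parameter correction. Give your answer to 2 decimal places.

Of 43 sites, 4 differences are transitions and 9 are transversions, so P = 4/43 ≈ 0.093023 and Q = 9/43 ≈ 0.209302.
Under the Kimura two-parameter model, d = −½ ln(1 − 2P − Q) − ¼ ln(1 − 2Q).
1 − 2P − Q = 0.604652, giving −½ ln(0.604652) = 0.251551.
1 − 2Q = 0.581396, giving −¼ ln(0.581396) = 0.135581.
d = 0.251551 + 0.135581 = 0.387132.

0.39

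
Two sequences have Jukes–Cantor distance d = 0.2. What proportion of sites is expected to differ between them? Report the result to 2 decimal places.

p = (3/4)(1 − e^(−4d/3)) = 0.75 × (1 − e^(-0.266667)) = 0.75 × (1 − 0.765928) = 0.175554.

0.18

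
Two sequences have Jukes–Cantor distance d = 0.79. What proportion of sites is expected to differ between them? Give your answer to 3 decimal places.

0.488

p = (3/4)(1 − e^(−4d/3)) = 0.75 × (1 − e^(-1.053333)) = 0.75 × (1 − 0.348773) = 0.488420.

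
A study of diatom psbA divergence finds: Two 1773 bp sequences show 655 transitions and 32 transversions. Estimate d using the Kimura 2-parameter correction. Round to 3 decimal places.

0.716

P = 655/1773 ≈ 0.36943 and Q = 32/1773 ≈ 0.018049.
Under the Kimura two-parameter model, d = −½ ln(1 − 2P − Q) − ¼ ln(1 − 2Q).
1 − 2P − Q = 0.243091, giving −½ ln(0.243091) = 0.707160.
1 − 2Q = 0.963902, giving −¼ ln(0.963902) = 0.009191.
d = 0.707160 + 0.009191 = 0.716351.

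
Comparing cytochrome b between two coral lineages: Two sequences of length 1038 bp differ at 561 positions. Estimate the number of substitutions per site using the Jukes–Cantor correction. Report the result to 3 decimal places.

0.956

p = 561/1038 ≈ 0.540462.
d = −(3/4) ln(1 − 4p/3) = −0.75 ln(1 − 0.720616) = −0.75 ln(0.279384)
  = −0.75 × (-1.275168) = 0.956376 substitutions/site.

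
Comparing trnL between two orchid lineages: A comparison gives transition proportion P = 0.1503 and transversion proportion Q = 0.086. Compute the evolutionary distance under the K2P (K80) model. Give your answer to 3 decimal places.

Under the Kimura two-parameter model, d = −½ ln(1 − 2P − Q) − ¼ ln(1 − 2Q).
1 − 2P − Q = 0.6134, giving −½ ln(0.6134) = 0.244369.
1 − 2Q = 0.828, giving −¼ ln(0.828) = 0.047186.
d = 0.244369 + 0.047186 = 0.291555.

0.292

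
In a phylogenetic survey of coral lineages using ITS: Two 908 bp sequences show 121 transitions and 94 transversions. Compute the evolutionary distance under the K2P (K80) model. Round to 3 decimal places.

0.289

P = 121/908 ≈ 0.13326 and Q = 94/908 ≈ 0.103524.
Under the Kimura two-parameter model, d = −½ ln(1 − 2P − Q) − ¼ ln(1 − 2Q).
1 − 2P − Q = 0.629956, giving −½ ln(0.629956) = 0.231053.
1 − 2Q = 0.792952, giving −¼ ln(0.792952) = 0.057998.
d = 0.231053 + 0.057998 = 0.289051.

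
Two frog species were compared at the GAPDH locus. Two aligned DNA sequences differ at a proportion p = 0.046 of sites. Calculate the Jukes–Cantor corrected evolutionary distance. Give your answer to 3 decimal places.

0.047

d = −(3/4) ln(1 − 4p/3) = −0.75 ln(1 − 0.061333) = −0.75 ln(0.938667)
  = −0.75 × (-0.063294) = 0.047471 substitutions/site.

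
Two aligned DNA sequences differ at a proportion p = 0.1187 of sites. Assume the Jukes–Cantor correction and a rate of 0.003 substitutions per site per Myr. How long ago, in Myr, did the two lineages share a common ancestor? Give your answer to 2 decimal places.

d = −(3/4) ln(1 − 4p/3) = −0.75 ln(1 − 0.158267) = −0.75 ln(0.841733)
  = −0.75 × (-0.172292) = 0.129219 substitutions/site.
Under a molecular clock d = 2μt, so t = d/(2μ) = 0.129219 / (2 × 0.003) = 21.54 Myr.

21.54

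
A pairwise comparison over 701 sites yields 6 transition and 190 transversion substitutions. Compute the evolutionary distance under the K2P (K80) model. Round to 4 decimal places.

P = 6/701 ≈ 0.008559 and Q = 190/701 ≈ 0.271041.
Under the Kimura two-parameter model, d = −½ ln(1 − 2P − Q) − ¼ ln(1 − 2Q).
1 − 2P − Q = 0.711841, giving −½ ln(0.711841) = 0.169950.
1 − 2Q = 0.457918, giving −¼ ln(0.457918) = 0.195266.
d = 0.169950 + 0.195266 = 0.365216.

0.3652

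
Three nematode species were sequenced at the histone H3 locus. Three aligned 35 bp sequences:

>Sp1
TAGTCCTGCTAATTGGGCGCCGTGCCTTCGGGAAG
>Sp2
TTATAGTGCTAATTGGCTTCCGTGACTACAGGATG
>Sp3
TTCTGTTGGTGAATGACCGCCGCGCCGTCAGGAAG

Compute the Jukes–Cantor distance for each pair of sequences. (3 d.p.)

d(Sp1,Sp2) = 0.407, d(Sp1,Sp3) = 0.458, d(Sp2,Sp3) = 0.572

Sp1–Sp2: 11/35 sites differ → p ≈ 0.314286, d = −0.75 ln(1 − 0.419048) = 0.407315 ≈ 0.407.
Sp1–Sp3: 12/35 sites differ → p ≈ 0.342857, d = −0.75 ln(1 − 0.457143) = 0.458182 ≈ 0.458.
Sp2–Sp3: 14/35 sites differ → p = 0.4, d = −0.75 ln(1 − 0.533333) = 0.571605 ≈ 0.572.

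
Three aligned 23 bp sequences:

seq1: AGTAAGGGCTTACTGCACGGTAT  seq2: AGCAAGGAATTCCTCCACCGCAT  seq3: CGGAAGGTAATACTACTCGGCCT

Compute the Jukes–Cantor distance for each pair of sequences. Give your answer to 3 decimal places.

seq1–seq2: 7/23 sites differ → p ≈ 0.304348, d = −0.75 ln(1 − 0.405797) = 0.390401 ≈ 0.390.
seq1–seq3: 9/23 sites differ → p ≈ 0.391304, d = −0.75 ln(1 − 0.521739) = 0.553199 ≈ 0.553.
seq2–seq3: 9/23 sites differ → p ≈ 0.391304, d = −0.75 ln(1 − 0.521739) = 0.553199 ≈ 0.553.

d(seq1,seq2) = 0.390, d(seq1,seq3) = 0.553, d(seq2,seq3) = 0.553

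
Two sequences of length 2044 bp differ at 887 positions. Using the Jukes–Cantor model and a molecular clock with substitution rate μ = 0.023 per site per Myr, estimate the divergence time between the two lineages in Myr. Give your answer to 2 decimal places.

14.09

p = 887/2044 ≈ 0.433953.
d = −(3/4) ln(1 − 4p/3) = −0.75 ln(1 − 0.578604) = −0.75 ln(0.421396)
  = −0.75 × (-0.864182) = 0.648137 substitutions/site.
Under a molecular clock d = 2μt, so t = d/(2μ) = 0.648137 / (2 × 0.023) = 14.09 Myr.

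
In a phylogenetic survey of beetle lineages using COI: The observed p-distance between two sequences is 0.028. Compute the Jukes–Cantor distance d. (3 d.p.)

0.029

d = −(3/4) ln(1 − 4p/3) = −0.75 ln(1 − 0.037333) = −0.75 ln(0.962667)
  = −0.75 × (-0.038048) = 0.028536 substitutions/site.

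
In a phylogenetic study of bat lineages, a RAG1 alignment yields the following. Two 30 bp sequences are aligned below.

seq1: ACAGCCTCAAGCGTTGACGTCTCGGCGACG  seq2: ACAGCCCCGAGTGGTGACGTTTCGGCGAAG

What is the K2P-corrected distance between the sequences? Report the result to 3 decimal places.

0.239

Of 30 sites, 4 differences are transitions and 2 are transversions, so P = 4/30 ≈ 0.133333 and Q = 2/30 ≈ 0.066667.
Under the Kimura two-parameter model, d = −½ ln(1 − 2P − Q) − ¼ ln(1 − 2Q).
1 − 2P − Q = 0.666667, giving −½ ln(0.666667) = 0.202732.
1 − 2Q = 0.866666, giving −¼ ln(0.866666) = 0.035775.
d = 0.202732 + 0.035775 = 0.238507.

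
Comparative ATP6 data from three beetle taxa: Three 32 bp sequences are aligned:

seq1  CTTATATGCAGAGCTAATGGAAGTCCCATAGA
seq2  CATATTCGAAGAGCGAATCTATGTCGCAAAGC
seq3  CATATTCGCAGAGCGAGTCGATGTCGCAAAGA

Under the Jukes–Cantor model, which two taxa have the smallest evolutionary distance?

seq2 and seq3

seq1–seq2: 11/32 differ, p = 0.344, d = 0.460.
seq1–seq3: 9/32 differ, p = 0.281, d = 0.353.
seq2–seq3: 4/32 differ, p = 0.125, d = 0.137.
The smallest distance is between seq2 and seq3.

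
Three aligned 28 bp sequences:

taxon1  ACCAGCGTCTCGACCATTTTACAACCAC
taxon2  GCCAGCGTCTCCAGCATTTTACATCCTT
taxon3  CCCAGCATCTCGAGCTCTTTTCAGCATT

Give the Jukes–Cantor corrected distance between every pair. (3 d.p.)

taxon1–taxon2: 6/28 sites differ → p ≈ 0.214286, d = −0.75 ln(1 − 0.285715) = 0.252355 ≈ 0.252.
taxon1–taxon3: 10/28 sites differ → p ≈ 0.357143, d = −0.75 ln(1 − 0.476191) = 0.484971 ≈ 0.485.
taxon2–taxon3: 8/28 sites differ → p ≈ 0.285714, d = −0.75 ln(1 − 0.380952) = 0.359679 ≈ 0.360.

d(taxon1,taxon2) = 0.252, d(taxon1,taxon3) = 0.485, d(taxon2,taxon3) = 0.360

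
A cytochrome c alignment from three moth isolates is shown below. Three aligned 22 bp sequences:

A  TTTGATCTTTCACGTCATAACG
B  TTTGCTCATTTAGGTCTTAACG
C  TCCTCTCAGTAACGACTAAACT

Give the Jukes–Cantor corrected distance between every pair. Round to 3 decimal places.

A–B: 5/22 sites differ → p ≈ 0.227273, d = −0.75 ln(1 − 0.303031) = 0.270761 ≈ 0.271.
A–C: 11/22 sites differ → p = 0.5, d = −0.75 ln(1 − 0.666667) = 0.823960 ≈ 0.824.
B–C: 9/22 sites differ → p ≈ 0.409091, d = −0.75 ln(1 − 0.545455) = 0.591344 ≈ 0.591.

d(A,B) = 0.271, d(A,C) = 0.824, d(B,C) = 0.591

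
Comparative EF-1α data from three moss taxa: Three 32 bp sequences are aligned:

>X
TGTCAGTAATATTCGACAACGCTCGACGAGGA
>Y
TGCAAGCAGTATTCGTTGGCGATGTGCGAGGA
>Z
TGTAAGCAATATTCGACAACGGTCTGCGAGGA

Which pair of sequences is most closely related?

X–Y: 12/32 differ, p = 0.375, d = 0.520.
X–Z: 5/32 differ, p = 0.156, d = 0.175.
Y–Z: 8/32 differ, p = 0.250, d = 0.304.
The smallest distance is between X and Z.

X and Z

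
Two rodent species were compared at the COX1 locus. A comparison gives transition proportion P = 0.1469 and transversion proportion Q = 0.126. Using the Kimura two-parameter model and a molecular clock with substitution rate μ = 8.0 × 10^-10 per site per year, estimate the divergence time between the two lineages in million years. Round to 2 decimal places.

215.49

Under the Kimura two-parameter model, d = −½ ln(1 − 2P − Q) − ¼ ln(1 − 2Q).
1 − 2P − Q = 0.5802, giving −½ ln(0.5802) = 0.272191.
1 − 2Q = 0.748, giving −¼ ln(0.748) = 0.072588.
d = 0.272191 + 0.072588 = 0.344779.
Under a molecular clock d = 2μt, so t = d/(2μ) = 0.344779 / (2 × 8.0 × 10^-10) = 215.49 million years.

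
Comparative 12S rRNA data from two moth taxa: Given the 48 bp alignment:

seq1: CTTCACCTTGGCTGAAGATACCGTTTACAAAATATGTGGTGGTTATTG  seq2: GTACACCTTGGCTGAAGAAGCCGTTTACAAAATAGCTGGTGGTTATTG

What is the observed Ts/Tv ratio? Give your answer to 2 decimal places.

0.20

Transitions are A↔G and C↔T; transversions are all other mismatches.
Transitions: 1. Transversions: 5.
R = 1/5 = 0.20.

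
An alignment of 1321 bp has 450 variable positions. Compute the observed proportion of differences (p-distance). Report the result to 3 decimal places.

p = 450/1321 = 0.340651… ≈ 0.341 (to 3 d.p.).

0.341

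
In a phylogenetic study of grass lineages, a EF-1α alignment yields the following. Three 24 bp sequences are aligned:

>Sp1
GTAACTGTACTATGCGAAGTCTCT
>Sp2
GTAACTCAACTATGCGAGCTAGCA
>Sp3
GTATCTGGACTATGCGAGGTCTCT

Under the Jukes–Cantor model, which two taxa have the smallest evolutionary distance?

Sp1 and Sp3

Sp1–Sp2: 7/24 differ, p = 0.292, d = 0.369.
Sp1–Sp3: 3/24 differ, p = 0.125, d = 0.137.
Sp2–Sp3: 7/24 differ, p = 0.292, d = 0.369.
The smallest distance is between Sp1 and Sp3.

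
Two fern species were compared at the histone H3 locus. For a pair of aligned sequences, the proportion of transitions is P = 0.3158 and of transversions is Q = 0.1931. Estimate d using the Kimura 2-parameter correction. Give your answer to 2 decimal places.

0.99

Under the Kimura two-parameter model, d = −½ ln(1 − 2P − Q) − ¼ ln(1 − 2Q).
1 − 2P − Q = 0.1753, giving −½ ln(0.1753) = 0.870628.
1 − 2Q = 0.6138, giving −¼ ln(0.6138) = 0.122022.
d = 0.870628 + 0.122022 = 0.992650.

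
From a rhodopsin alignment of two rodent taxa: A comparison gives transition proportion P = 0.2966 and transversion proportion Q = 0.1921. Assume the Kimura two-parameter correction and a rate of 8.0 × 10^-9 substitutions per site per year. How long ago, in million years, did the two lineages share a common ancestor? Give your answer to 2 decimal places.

55.65

Under the Kimura two-parameter model, d = −½ ln(1 − 2P − Q) − ¼ ln(1 − 2Q).
1 − 2P − Q = 0.2147, giving −½ ln(0.2147) = 0.769257.
1 − 2Q = 0.6158, giving −¼ ln(0.6158) = 0.121208.
d = 0.769257 + 0.121208 = 0.890465.
Under a molecular clock d = 2μt, so t = d/(2μ) = 0.890465 / (2 × 8.0 × 10^-9) = 55.65 million years.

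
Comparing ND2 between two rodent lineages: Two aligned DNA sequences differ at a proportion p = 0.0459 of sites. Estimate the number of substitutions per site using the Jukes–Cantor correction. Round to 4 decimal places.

d = −(3/4) ln(1 − 4p/3) = −0.75 ln(1 − 0.0612) = −0.75 ln(0.9388)
  = −0.75 × (-0.063153) = 0.047365 substitutions/site.

0.0474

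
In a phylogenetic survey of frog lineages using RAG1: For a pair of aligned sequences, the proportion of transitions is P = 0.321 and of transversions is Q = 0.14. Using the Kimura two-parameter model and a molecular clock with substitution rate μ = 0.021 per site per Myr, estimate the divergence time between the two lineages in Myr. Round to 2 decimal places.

20.09

Under the Kimura two-parameter model, d = −½ ln(1 − 2P − Q) − ¼ ln(1 − 2Q).
1 − 2P − Q = 0.218, giving −½ ln(0.218) = 0.761630.
1 − 2Q = 0.72, giving −¼ ln(0.72) = 0.082126.
d = 0.761630 + 0.082126 = 0.843756.
Under a molecular clock d = 2μt, so t = d/(2μ) = 0.843756 / (2 × 0.021) = 20.09 Myr.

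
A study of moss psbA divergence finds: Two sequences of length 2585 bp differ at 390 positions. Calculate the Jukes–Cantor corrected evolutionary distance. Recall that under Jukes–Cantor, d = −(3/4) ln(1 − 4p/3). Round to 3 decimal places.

p = 390/2585 ≈ 0.15087.
d = −(3/4) ln(1 − 4p/3) = −0.75 ln(1 − 0.20116) = −0.75 ln(0.79884)
  = −0.75 × (-0.224595) = 0.168446 substitutions/site.

0.168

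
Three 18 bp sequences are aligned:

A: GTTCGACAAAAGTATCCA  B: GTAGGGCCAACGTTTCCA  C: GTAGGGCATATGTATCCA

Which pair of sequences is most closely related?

B and C

A–B: 6/18 differ, p = 0.333, d = 0.441.
A–C: 5/18 differ, p = 0.278, d = 0.347.
B–C: 4/18 differ, p = 0.222, d = 0.264.
The smallest distance is between B and C.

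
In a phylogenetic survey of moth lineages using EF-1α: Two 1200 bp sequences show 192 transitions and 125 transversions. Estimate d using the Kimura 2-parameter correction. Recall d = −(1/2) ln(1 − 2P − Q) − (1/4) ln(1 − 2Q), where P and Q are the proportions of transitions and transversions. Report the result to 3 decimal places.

P = 192/1200 = 0.16 and Q = 125/1200 ≈ 0.104167.
Under the Kimura two-parameter model, d = −½ ln(1 − 2P − Q) − ¼ ln(1 − 2Q).
1 − 2P − Q = 0.575833, giving −½ ln(0.575833) = 0.275969.
1 − 2Q = 0.791666, giving −¼ ln(0.791666) = 0.058404.
d = 0.275969 + 0.058404 = 0.334373.

0.334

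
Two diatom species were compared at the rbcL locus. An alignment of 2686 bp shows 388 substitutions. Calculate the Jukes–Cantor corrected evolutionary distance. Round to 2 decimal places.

p = 388/2686 ≈ 0.144453.
d = −(3/4) ln(1 − 4p/3) = −0.75 ln(1 − 0.192604) = −0.75 ln(0.807396)
  = −0.75 × (-0.213941) = 0.160456 substitutions/site.

0.16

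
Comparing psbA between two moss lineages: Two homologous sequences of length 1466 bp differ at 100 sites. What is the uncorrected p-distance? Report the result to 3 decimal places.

p = 100/1466 = 0.068212… ≈ 0.068 (to 3 d.p.).

0.068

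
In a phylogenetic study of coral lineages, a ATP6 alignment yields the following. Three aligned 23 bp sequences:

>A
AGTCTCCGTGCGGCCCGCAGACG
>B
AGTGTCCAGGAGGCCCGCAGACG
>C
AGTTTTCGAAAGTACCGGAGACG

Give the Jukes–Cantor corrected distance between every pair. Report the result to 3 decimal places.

A–B: 4/23 sites differ → p ≈ 0.173913, d = −0.75 ln(1 − 0.231884) = 0.197861 ≈ 0.198.
A–C: 8/23 sites differ → p ≈ 0.347826, d = −0.75 ln(1 − 0.463768) = 0.467391 ≈ 0.467.
B–C: 8/23 sites differ → p ≈ 0.347826, d = −0.75 ln(1 − 0.463768) = 0.467391 ≈ 0.467.

d(A,B) = 0.198, d(A,C) = 0.467, d(B,C) = 0.467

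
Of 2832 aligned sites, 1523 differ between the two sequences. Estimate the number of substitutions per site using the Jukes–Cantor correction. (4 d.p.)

0.9468

p = 1523/2832 ≈ 0.537782.
d = −(3/4) ln(1 − 4p/3) = −0.75 ln(1 − 0.717043) = −0.75 ln(0.282957)
  = −0.75 × (-1.262460) = 0.946845 substitutions/site.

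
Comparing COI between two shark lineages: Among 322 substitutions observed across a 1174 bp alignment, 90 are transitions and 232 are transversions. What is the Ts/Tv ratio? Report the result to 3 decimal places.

R = 90/232 = 0.387931… ≈ 0.388 (to 3 d.p.).

0.388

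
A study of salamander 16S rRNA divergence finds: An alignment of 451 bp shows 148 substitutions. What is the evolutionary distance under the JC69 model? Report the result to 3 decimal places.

p = 148/451 ≈ 0.32816.
d = −(3/4) ln(1 − 4p/3) = −0.75 ln(1 − 0.437547) = −0.75 ln(0.562453)
  = −0.75 × (-0.575448) = 0.431586 substitutions/site.

0.432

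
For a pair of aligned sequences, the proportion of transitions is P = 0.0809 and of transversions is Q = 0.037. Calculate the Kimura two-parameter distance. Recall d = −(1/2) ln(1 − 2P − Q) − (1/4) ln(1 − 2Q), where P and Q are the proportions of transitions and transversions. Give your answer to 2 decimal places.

Under the Kimura two-parameter model, d = −½ ln(1 − 2P − Q) − ¼ ln(1 − 2Q).
1 − 2P − Q = 0.8012, giving −½ ln(0.8012) = 0.110822.
1 − 2Q = 0.926, giving −¼ ln(0.926) = 0.019220.
d = 0.110822 + 0.019220 = 0.130042.

0.13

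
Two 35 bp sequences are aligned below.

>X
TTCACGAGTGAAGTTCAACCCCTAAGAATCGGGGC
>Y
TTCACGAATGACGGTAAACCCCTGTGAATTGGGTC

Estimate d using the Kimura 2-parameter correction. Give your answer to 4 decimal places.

Of 35 sites, 3 differences are transitions and 5 are transversions, so P = 3/35 ≈ 0.085714 and Q = 5/35 ≈ 0.142857.
Under the Kimura two-parameter model, d = −½ ln(1 − 2P − Q) − ¼ ln(1 − 2Q).
1 − 2P − Q = 0.685715, giving −½ ln(0.685715) = 0.188647.
1 − 2Q = 0.714286, giving −¼ ln(0.714286) = 0.084118.
d = 0.188647 + 0.084118 = 0.272765.

0.2728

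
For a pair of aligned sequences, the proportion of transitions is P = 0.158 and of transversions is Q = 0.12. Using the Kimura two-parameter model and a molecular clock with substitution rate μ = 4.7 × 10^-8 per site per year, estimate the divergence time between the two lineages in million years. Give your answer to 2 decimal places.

3.78

Under the Kimura two-parameter model, d = −½ ln(1 − 2P − Q) − ¼ ln(1 − 2Q).
1 − 2P − Q = 0.564, giving −½ ln(0.564) = 0.286351.
1 − 2Q = 0.76, giving −¼ ln(0.76) = 0.068609.
d = 0.286351 + 0.068609 = 0.354960.
Under a molecular clock d = 2μt, so t = d/(2μ) = 0.354960 / (2 × 4.7 × 10^-8) = 3.78 million years.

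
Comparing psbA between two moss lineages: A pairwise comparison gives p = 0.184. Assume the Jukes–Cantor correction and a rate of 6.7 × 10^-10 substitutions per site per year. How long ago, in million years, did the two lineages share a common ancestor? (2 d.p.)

d = −(3/4) ln(1 − 4p/3) = −0.75 ln(1 − 0.245333) = −0.75 ln(0.754667)
  = −0.75 × (-0.281479) = 0.211109 substitutions/site.
Under a molecular clock d = 2μt, so t = d/(2μ) = 0.211109 / (2 × 6.7 × 10^-10) = 157.54 million years.

157.54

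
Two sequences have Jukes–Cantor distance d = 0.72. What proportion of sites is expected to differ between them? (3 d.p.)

p = (3/4)(1 − e^(−4d/3)) = 0.75 × (1 − e^(-0.96)) = 0.75 × (1 − 0.382893) = 0.462830.

0.463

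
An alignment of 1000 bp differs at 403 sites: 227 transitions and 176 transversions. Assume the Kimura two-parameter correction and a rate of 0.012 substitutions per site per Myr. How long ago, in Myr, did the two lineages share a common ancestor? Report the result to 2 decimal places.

P = 227/1000 = 0.227 and Q = 176/1000 = 0.176.
Under the Kimura two-parameter model, d = −½ ln(1 − 2P − Q) − ¼ ln(1 − 2Q).
1 − 2P − Q = 0.37, giving −½ ln(0.37) = 0.497126.
1 − 2Q = 0.648, giving −¼ ln(0.648) = 0.108466.
d = 0.497126 + 0.108466 = 0.605592.
Under a molecular clock d = 2μt, so t = d/(2μ) = 0.605592 / (2 × 0.012) = 25.23 Myr.

25.23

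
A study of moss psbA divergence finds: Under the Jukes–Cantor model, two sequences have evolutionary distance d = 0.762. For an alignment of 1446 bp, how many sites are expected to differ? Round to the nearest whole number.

Invert JC69: p = (3/4)(1 − e^(−4d/3)) = 0.75 × (1 − e^(-1.016)) = 0.75 × (1 − 0.362040) = 0.478470.
Expected differing sites = pL ≈ 0.478470 × 1446 = 691.86762 ≈ 692.

692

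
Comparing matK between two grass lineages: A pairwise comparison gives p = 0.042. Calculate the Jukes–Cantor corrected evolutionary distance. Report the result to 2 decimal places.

d = −(3/4) ln(1 − 4p/3) = −0.75 ln(1 − 0.056) = −0.75 ln(0.944)
  = −0.75 × (-0.057629) = 0.043222 substitutions/site.

0.04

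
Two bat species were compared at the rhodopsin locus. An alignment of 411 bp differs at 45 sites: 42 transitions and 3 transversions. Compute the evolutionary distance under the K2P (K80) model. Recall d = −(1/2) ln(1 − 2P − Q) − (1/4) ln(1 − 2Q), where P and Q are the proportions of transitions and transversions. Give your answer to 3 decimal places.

0.123

P = 42/411 ≈ 0.10219 and Q = 3/411 ≈ 0.007299.
Under the Kimura two-parameter model, d = −½ ln(1 − 2P − Q) − ¼ ln(1 − 2Q).
1 − 2P − Q = 0.788321, giving −½ ln(0.788321) = 0.118925.
1 − 2Q = 0.985402, giving −¼ ln(0.985402) = 0.003676.
d = 0.118925 + 0.003676 = 0.122601.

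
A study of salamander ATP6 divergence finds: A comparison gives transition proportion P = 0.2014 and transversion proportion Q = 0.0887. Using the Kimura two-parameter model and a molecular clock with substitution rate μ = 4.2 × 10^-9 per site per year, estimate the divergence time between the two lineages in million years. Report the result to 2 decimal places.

Under the Kimura two-parameter model, d = −½ ln(1 − 2P − Q) − ¼ ln(1 − 2Q).
1 − 2P − Q = 0.5085, giving −½ ln(0.5085) = 0.338145.
1 − 2Q = 0.8226, giving −¼ ln(0.8226) = 0.048821.
d = 0.338145 + 0.048821 = 0.386966.
Under a molecular clock d = 2μt, so t = d/(2μ) = 0.386966 / (2 × 4.2 × 10^-9) = 46.07 million years.

46.07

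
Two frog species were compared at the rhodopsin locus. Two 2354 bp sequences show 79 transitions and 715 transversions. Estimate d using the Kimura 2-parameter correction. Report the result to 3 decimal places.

P = 79/2354 ≈ 0.03356 and Q = 715/2354 ≈ 0.303738.
Under the Kimura two-parameter model, d = −½ ln(1 − 2P − Q) − ¼ ln(1 − 2Q).
1 − 2P − Q = 0.629142, giving −½ ln(0.629142) = 0.231699.
1 − 2Q = 0.392524, giving −¼ ln(0.392524) = 0.233789.
d = 0.231699 + 0.233789 = 0.465488.

0.465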